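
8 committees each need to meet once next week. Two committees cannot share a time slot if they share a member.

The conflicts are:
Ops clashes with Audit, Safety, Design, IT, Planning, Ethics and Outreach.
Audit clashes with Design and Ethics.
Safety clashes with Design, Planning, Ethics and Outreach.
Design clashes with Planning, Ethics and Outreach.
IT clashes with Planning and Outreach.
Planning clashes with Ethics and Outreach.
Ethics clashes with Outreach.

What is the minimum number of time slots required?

Ops, Safety, Design, Planning, Ethics, Outreach are mutually in conflict, so at least 6 time slots are needed.
6 time slots suffice: time slot 1 → {Ops}; time slot 2 → {IT, Ethics}; time slot 3 → {Audit, Planning}; time slot 4 → {Outreach}; time slot 5 → {Design}; time slot 6 → {Safety}. Every pair that conflicts lands in different time slots.

6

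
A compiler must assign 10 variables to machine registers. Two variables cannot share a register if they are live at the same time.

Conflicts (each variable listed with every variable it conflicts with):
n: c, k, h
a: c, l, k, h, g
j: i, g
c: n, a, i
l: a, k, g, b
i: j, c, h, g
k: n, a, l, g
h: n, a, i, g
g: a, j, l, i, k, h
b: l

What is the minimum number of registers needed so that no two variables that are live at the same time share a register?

4

a, l, k, g pairwise conflict, so at least 4 registers are needed.
4 registers suffice: register 1 → {c, g, b}; register 2 → {n, a, i}; register 3 → {j, k, h}; register 4 → {l}. Every pair that conflicts lands in different registers.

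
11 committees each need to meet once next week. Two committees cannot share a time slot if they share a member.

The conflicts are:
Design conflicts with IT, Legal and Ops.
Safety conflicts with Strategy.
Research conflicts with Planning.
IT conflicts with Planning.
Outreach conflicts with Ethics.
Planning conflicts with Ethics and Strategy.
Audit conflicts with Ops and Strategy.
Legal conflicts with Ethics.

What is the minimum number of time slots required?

3

The cycle IT-Planning-Ethics-Legal-Design-IT has odd length 5, so it cannot be 2-colored; at least 3 time slots are needed.
3 time slots suffice: Design=1, Safety=1, Research=2, IT=2, Outreach=1, Planning=1, Audit=1, Legal=3, Ops=2, Ethics=2, Strategy=2. Each listed conflict is separated.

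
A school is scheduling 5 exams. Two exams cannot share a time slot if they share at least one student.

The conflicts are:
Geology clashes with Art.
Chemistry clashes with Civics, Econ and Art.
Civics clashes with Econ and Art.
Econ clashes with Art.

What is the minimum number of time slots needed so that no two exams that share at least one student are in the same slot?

4

Chemistry, Civics, Econ, Art all conflict with each other, so at least 4 time slots are needed.
Using 4 time slots: Geology=2, Chemistry=2, Civics=3, Econ=4, Art=1. Every pair that conflicts lands in different time slots.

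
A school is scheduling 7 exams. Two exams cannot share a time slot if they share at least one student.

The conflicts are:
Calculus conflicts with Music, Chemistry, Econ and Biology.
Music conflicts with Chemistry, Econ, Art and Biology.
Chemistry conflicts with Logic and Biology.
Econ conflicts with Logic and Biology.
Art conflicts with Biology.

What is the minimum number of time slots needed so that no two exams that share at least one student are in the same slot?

Calculus, Music, Chemistry, Biology are mutually in conflict, so at least 4 time slots are needed.
4 time slots suffice: time slot 1 → {Music, Logic}; time slot 2 → {Biology}; time slot 3 → {Calculus, Art}; time slot 4 → {Chemistry, Econ}. No two conflicting exams share a time slot.

4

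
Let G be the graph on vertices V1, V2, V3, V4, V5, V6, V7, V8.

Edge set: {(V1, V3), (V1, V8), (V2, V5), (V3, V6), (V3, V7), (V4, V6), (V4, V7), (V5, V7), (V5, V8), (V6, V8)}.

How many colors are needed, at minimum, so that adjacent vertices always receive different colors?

The cycle V5-V7-V4-V6-V8-V5 has odd length 5, so it cannot be 2-colored; at least 3 colors are needed.
A valid assignment using 3 colors: V1=3, V2=2, V3=1, V4=1, V5=1, V6=3, V7=2, V8=2. Every edge joins two different colors.

3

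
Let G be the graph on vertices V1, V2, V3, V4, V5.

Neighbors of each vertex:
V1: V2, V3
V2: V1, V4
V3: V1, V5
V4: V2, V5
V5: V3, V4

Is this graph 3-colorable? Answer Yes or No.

Yes

The chromatic number is 3. The cycle V2-V4-V5-V3-V1-V2 has odd length 5, so it cannot be 2-colored; at least 3 colors are needed.
3 colors suffice: V1=2, V2=1, V3=3, V4=2, V5=1.
That is already a proper 3-coloring.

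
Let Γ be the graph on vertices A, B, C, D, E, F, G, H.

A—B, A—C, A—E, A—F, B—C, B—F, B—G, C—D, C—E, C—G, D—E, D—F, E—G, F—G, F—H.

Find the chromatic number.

3

A, B, F are pairwise adjacent, so at least 3 colors are needed.
3 colors suffice: color 1 → {C, F}; color 2 → {A, D, G, H}; color 3 → {B, E}. No two adjacent vertices share a color.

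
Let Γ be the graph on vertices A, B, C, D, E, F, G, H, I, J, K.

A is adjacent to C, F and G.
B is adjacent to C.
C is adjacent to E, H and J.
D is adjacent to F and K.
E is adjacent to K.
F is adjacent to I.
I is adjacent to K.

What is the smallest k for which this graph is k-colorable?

2

E and K are adjacent, so at least 2 colors are needed.
2 colors suffice: color red → {C, F, G, K}; color blue → {A, B, D, E, H, I, J}. Every edge joins two different colors.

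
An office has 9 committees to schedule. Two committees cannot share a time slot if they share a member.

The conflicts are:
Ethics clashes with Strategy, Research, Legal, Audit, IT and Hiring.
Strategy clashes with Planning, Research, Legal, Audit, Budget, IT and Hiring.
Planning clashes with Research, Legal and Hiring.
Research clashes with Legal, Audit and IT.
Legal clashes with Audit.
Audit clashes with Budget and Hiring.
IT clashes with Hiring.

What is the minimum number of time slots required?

Ethics, Strategy, Research, Legal, Audit all conflict with each other, so at least 5 time slots are needed.
5 time slots suffice: time slot 1 → {Strategy}; time slot 2 → {Ethics, Planning, Budget}; time slot 3 → {Audit, IT}; time slot 4 → {Research, Hiring}; time slot 5 → {Legal}. Each listed conflict is separated.

5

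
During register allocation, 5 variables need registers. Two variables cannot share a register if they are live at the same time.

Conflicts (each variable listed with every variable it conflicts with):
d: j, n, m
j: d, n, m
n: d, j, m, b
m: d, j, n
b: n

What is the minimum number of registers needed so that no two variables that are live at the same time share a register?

d, j, n, m are mutually in conflict, so at least 4 registers are needed.
A valid assignment using 4 registers: d=3, j=4, n=1, m=2, b=2. Each listed conflict is separated.

4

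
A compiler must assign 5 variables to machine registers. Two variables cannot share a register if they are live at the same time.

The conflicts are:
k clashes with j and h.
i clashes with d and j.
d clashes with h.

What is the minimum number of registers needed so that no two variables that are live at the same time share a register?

3

The cycle i-d-h-k-j-i has odd length 5, so it cannot be 2-colored; at least 3 registers are needed.
3 registers suffice: register 1 → {j, h}; register 2 → {k, d}; register 3 → {i}. Every pair that conflicts lands in different registers.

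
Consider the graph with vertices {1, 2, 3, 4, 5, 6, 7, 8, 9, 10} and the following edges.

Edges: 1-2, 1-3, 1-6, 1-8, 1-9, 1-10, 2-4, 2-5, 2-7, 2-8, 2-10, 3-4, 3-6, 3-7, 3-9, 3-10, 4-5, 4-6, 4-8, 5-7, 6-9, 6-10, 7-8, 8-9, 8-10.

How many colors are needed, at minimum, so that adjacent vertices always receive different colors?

4

1, 3, 6, 9 are mutually adjacent (a clique of size 4), so at least 4 colors are needed.
One proper 4-coloring: 1=a, 2=b, 3=b, 4=a, 5=c, 6=c, 7=a, 8=c, 9=d, 10=d. No two adjacent vertices share a color.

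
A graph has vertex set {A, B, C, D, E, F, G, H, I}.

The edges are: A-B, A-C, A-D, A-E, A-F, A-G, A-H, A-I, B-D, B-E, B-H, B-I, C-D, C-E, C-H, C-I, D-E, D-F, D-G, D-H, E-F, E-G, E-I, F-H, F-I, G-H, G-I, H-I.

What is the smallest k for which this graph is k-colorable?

A, B, E, I form a clique, so at least 4 colors are needed.
One proper 4-coloring: A=red, B=yellow, C=yellow, D=green, E=blue, F=yellow, G=yellow, H=blue, I=green. Each edge has distinct colors on its endpoints.

4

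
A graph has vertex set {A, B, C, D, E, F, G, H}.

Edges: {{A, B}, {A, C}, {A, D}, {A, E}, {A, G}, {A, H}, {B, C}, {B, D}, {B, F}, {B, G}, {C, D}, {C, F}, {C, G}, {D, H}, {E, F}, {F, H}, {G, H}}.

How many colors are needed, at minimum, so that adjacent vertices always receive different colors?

4

A, B, C, G are mutually adjacent (a clique of size 4), so at least 4 colors are needed.
4 colors suffice: A=1, B=2, C=3, D=4, E=2, F=1, G=4, H=2. Each edge has distinct colors on its endpoints.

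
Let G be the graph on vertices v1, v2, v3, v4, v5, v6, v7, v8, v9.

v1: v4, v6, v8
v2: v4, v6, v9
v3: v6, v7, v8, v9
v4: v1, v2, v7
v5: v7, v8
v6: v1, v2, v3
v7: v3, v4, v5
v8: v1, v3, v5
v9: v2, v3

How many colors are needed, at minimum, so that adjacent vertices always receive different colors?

3

The cycle v1-v8-v3-v7-v4-v1 has odd length 5, so it cannot be 2-colored; at least 3 colors are needed.
A valid assignment using 3 colors: v1=1, v2=1, v3=1, v4=3, v5=1, v6=2, v7=2, v8=2, v9=2. No two adjacent vertices share a color.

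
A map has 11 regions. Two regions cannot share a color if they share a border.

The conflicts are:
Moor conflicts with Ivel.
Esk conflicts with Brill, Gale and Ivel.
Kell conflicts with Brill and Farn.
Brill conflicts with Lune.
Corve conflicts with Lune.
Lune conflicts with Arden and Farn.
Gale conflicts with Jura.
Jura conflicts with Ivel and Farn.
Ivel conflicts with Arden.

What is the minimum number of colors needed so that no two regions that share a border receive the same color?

3

The cycle Arden-Ivel-Esk-Brill-Lune-Arden has odd length 5, so it cannot be 2-colored; at least 3 colors are needed.
3 colors suffice: color 1 → {Kell, Lune, Gale, Ivel}; color 2 → {Moor, Esk, Corve, Jura, Arden}; color 3 → {Brill, Farn}. No two conflicting regions share a color.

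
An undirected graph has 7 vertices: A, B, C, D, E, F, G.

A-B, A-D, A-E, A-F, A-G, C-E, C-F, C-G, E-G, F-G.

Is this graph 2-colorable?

No

C, E, G are mutually adjacent, so at least 3 colors are needed.
So 2 colors are not enough.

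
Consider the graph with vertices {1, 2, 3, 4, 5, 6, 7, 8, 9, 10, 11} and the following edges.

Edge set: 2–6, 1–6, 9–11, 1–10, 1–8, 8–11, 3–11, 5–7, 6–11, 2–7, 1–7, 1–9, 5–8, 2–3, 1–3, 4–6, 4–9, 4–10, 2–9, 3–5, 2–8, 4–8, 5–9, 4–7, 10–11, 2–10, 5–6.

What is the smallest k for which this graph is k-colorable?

1 and 6 are adjacent, so at least 2 colors are needed.
2 colors suffice: 1=a, 2=a, 3=b, 4=a, 5=a, 6=b, 7=b, 8=b, 9=b, 10=b, 11=a. No two adjacent vertices share a color.

2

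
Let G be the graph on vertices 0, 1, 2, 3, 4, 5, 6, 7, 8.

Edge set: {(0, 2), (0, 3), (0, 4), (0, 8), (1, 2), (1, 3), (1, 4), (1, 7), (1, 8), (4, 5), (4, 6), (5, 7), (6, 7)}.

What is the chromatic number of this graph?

1 and 2 are adjacent, so at least 2 colors are needed.
2 colors suffice: color a → {0, 1, 5, 6}; color b → {2, 3, 4, 7, 8}. No two adjacent vertices share a color.

2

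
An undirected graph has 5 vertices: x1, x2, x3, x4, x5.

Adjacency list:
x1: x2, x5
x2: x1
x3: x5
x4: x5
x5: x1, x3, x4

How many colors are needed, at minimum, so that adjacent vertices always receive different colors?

x1 and x2 are adjacent, so at least 2 colors are needed.
A valid assignment using 2 colors: x1=B, x2=R, x3=B, x4=B, x5=R. Every edge joins two different colors.

2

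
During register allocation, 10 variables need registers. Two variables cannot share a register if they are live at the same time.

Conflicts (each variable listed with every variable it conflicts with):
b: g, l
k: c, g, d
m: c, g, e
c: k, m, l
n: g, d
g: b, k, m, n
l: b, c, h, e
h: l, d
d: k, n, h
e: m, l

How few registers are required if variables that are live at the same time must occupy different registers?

3

The cycle b-g-m-c-l-b has odd length 5, so it cannot be 2-colored; at least 3 registers are needed.
Using 3 registers: b=2, k=2, m=2, c=3, n=2, g=1, l=1, h=2, d=1, e=3. Each listed conflict is separated.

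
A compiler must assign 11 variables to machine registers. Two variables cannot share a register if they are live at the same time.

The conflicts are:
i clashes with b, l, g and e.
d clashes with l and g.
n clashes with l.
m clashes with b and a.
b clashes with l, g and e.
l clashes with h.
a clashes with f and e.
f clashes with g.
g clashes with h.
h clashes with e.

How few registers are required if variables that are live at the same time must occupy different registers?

i, b, l all conflict with each other, so at least 3 registers are needed.
3 registers suffice: register 1 → {d, n, b, a, h}; register 2 → {m, l, g, e}; register 3 → {i, f}. Each listed conflict is separated.

3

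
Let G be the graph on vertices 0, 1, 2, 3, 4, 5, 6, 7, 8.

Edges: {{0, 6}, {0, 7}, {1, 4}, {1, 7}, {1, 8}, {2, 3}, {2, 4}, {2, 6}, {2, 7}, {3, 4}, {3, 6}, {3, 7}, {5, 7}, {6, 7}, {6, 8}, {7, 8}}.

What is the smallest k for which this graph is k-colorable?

2, 3, 6, 7 are mutually adjacent (a clique of size 4), so at least 4 colors are needed.
4 colors suffice: 0=c, 1=b, 2=d, 3=c, 4=a, 5=b, 6=b, 7=a, 8=c. Every edge joins two different colors.

4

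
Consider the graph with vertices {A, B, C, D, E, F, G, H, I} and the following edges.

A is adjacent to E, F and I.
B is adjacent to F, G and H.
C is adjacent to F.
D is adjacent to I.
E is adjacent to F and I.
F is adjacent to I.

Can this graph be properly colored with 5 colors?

Yes

The chromatic number is 4. A, E, F, I are mutually adjacent (a clique of size 4), so at least 4 colors are needed.
4 colors suffice: color 1 → {D, F, G, H}; color 2 → {B, C, I}; color 3 → {E}; color 4 → {A}.
Since 5 ≥ 4, a proper 5-coloring certainly exists.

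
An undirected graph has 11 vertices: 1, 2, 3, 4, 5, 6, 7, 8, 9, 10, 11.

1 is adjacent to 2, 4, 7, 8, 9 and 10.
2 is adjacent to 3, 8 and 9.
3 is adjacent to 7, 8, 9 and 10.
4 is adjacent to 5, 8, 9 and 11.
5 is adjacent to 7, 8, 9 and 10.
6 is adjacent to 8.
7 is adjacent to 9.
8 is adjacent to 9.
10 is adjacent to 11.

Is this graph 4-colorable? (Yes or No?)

Yes

The chromatic number is 4. 4, 5, 8, 9 are pairwise adjacent (a clique of size 4), so at least 4 colors are needed.
A valid assignment using 4 colors: 1=green, 2=yellow, 3=green, 4=yellow, 5=green, 6=blue, 7=red, 8=red, 9=blue, 10=red, 11=blue.
That is already a proper 4-coloring.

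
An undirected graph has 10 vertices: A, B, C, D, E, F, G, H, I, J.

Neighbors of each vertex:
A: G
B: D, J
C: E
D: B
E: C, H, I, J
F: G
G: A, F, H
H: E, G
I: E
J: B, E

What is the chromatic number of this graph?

2

B and J are adjacent, so at least 2 colors are needed.
One proper 2-coloring: A=2, B=1, C=2, D=2, E=1, F=2, G=1, H=2, I=2, J=2. Every edge joins two different colors.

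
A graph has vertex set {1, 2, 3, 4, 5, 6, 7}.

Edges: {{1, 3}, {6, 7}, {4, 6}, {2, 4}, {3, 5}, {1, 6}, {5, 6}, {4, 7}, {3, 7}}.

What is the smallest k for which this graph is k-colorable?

4, 6, 7 form a triangle, so at least 3 colors are needed.
One proper 3-coloring: 1=blue, 2=red, 3=red, 4=blue, 5=blue, 6=red, 7=green. No two adjacent vertices share a color.

3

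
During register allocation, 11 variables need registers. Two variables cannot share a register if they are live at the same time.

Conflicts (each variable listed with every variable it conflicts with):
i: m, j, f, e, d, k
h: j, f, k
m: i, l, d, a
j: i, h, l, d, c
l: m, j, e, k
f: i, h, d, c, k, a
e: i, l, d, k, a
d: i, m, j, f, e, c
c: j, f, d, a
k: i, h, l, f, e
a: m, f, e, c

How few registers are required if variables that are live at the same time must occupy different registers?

f, c, a all conflict with each other, so at least 3 registers are needed.
3 registers suffice: register 1 → {d, k, a}; register 2 → {m, j, f, e}; register 3 → {i, h, l, c}. No two conflicting variables share a register.

3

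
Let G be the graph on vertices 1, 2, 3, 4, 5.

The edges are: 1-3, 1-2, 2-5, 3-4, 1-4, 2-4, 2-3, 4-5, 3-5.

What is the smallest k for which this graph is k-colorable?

4

1, 2, 3, 4 form a clique, so at least 4 colors are needed.
4 colors suffice: 1=d, 2=b, 3=a, 4=c, 5=d. No two adjacent vertices share a color.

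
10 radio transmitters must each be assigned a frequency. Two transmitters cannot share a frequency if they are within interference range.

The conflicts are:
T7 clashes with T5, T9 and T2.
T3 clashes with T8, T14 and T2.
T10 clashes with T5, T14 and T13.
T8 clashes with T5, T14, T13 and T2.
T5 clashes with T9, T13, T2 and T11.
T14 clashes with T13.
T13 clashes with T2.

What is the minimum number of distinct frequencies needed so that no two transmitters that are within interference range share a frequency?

T8, T5, T13, T2 are mutually in conflict, so at least 4 frequencies are needed.
Using 4 frequencies: T7=2, T3=2, T10=3, T8=3, T5=1, T9=3, T14=1, T13=2, T2=4, T11=2. No two conflicting transmitters share a frequency.

4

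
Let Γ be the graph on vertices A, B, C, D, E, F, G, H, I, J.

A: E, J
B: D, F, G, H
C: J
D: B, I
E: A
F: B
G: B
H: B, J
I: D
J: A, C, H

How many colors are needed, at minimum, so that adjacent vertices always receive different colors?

B and D are adjacent, so at least 2 colors are needed.
A valid assignment using 2 colors: A=2, B=1, C=2, D=2, E=1, F=2, G=2, H=2, I=1, J=1. Each edge has distinct colors on its endpoints.

2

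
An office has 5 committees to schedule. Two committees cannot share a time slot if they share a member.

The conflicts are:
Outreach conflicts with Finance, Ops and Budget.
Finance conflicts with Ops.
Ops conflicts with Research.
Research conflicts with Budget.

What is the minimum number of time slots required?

3

Outreach, Finance, Ops pairwise conflict, so at least 3 time slots are needed.
3 time slots suffice: time slot 1 → {Ops, Budget}; time slot 2 → {Outreach, Research}; time slot 3 → {Finance}. No two conflicting committees share a time slot.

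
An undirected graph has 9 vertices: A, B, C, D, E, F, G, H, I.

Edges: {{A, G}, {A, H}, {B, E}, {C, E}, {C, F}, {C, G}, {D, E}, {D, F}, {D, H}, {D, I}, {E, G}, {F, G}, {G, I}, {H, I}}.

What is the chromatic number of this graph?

D, H, I are mutually adjacent, so at least 3 colors are needed.
3 colors suffice: color 1 → {B, D, G}; color 2 → {E, F, H}; color 3 → {A, C, I}. Each edge has distinct colors on its endpoints.

3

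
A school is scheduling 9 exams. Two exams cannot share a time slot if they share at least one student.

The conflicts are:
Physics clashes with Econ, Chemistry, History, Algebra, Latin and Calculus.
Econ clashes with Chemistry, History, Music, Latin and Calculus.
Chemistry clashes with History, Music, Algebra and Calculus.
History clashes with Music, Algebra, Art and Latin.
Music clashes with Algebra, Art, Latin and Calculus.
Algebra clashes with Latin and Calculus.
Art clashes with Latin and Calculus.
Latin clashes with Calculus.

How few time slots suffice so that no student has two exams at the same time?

4

Physics, Chemistry, Algebra, Calculus pairwise conflict, so at least 4 time slots are needed.
4 time slots suffice: time slot 1 → {History, Calculus}; time slot 2 → {Physics, Music}; time slot 3 → {Chemistry, Latin}; time slot 4 → {Econ, Algebra, Art}. Every pair that conflicts lands in different time slots.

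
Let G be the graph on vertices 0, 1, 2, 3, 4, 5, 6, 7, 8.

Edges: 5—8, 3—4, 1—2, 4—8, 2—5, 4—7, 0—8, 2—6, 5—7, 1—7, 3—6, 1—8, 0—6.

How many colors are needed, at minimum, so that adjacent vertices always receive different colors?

The cycle 0-6-3-4-8-0 has odd length 5, so it cannot be 2-colored; at least 3 colors are needed.
One proper 3-coloring: 0=blue, 1=green, 2=blue, 3=green, 4=blue, 5=green, 6=red, 7=red, 8=red. Each edge has distinct colors on its endpoints.

3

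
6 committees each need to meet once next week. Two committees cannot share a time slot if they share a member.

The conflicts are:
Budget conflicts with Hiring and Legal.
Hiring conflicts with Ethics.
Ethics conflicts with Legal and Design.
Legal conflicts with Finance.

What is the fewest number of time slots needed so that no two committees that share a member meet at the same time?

2

Ethics and Design conflict, so at least 2 time slots are needed.
2 time slots suffice: time slot 1 → {Hiring, Legal, Design}; time slot 2 → {Budget, Ethics, Finance}. Every pair that conflicts lands in different time slots.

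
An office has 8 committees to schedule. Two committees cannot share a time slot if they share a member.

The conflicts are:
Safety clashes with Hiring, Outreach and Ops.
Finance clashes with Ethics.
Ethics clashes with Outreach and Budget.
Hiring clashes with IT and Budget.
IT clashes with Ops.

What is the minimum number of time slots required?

The cycle Budget-Ethics-Outreach-Safety-Hiring-Budget has odd length 5, so it cannot be 2-colored; at least 3 time slots are needed.
3 time slots suffice: time slot 1 → {Ethics, Hiring, Ops}; time slot 2 → {Safety, Finance, IT, Budget}; time slot 3 → {Outreach}. Each listed conflict is separated.

3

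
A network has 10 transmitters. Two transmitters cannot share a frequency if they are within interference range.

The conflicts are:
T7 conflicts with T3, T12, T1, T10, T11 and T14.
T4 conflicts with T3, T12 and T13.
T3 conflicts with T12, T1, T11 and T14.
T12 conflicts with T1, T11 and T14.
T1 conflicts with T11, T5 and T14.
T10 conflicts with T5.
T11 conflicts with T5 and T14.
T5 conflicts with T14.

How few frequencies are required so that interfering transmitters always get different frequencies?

T7, T3, T12, T1, T11, T14 are mutually in conflict, so at least 6 frequencies are needed.
6 frequencies suffice: frequency 1 → {T3, T13, T5}; frequency 2 → {T4, T10, T14}; frequency 3 → {T1}; frequency 4 → {T11}; frequency 5 → {T12}; frequency 6 → {T7}. No two conflicting transmitters share a frequency.

6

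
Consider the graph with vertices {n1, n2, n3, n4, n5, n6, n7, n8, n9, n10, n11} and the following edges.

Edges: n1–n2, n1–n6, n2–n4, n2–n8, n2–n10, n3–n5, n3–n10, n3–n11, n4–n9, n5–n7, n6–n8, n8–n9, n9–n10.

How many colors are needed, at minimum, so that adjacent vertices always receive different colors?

n2 and n10 are adjacent, so at least 2 colors are needed.
2 colors suffice: color 1 → {n2, n3, n6, n7, n9}; color 2 → {n1, n4, n5, n8, n10, n11}. No two adjacent vertices share a color.

2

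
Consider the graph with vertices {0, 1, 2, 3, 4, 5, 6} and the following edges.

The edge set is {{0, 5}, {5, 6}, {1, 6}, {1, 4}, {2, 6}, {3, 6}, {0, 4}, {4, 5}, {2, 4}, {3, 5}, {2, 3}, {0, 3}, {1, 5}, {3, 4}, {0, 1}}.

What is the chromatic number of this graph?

0, 1, 4, 5 are mutually adjacent (a clique of size 4), so at least 4 colors are needed.
4 colors suffice: color red → {2, 5}; color blue → {1, 3}; color green → {4, 6}; color yellow → {0}. Every edge joins two different colors.

4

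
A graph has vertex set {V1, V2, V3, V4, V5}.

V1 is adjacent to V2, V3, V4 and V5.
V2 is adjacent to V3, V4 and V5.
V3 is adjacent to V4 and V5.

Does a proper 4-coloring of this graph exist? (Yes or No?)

Yes

The chromatic number is 4. V1, V2, V3, V4 are mutually adjacent (a clique of size 4), so at least 4 colors are needed.
4 colors suffice: color red → {V2}; color blue → {V1}; color green → {V3}; color yellow → {V4, V5}.
That is already a proper 4-coloring.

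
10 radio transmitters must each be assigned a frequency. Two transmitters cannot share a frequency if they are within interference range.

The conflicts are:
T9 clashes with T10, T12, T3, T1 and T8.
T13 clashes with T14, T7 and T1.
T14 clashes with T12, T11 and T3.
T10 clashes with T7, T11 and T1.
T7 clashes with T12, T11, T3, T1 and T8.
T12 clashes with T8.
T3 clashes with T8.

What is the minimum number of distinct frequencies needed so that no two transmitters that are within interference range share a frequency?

3

T7, T3, T8 pairwise conflict, so at least 3 frequencies are needed.
3 frequencies suffice: T9=1, T13=3, T14=1, T10=3, T7=1, T12=3, T11=2, T3=3, T1=2, T8=2. Each listed conflict is separated.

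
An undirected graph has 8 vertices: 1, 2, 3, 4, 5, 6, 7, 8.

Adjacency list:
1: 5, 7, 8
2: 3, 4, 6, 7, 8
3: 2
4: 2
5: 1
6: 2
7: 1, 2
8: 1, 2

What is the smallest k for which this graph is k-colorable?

2 and 3 are adjacent, so at least 2 colors are needed.
2 colors suffice: color red → {1, 2}; color blue → {3, 4, 5, 6, 7, 8}. Each edge has distinct colors on its endpoints.

2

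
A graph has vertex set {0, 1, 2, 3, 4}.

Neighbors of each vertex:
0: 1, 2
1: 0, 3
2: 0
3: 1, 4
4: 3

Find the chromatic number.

2

0 and 1 are adjacent, so at least 2 colors are needed.
2 colors suffice: color red → {0, 3}; color blue → {1, 2, 4}. Each edge has distinct colors on its endpoints.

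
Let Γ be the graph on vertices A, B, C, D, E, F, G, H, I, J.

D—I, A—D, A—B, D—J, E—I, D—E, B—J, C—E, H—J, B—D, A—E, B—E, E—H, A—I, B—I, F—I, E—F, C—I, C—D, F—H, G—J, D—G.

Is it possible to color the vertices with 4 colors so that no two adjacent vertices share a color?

No

A, B, D, E, I are pairwise adjacent (a clique of size 5), so at least 5 colors are needed.
So 4 colors are not enough.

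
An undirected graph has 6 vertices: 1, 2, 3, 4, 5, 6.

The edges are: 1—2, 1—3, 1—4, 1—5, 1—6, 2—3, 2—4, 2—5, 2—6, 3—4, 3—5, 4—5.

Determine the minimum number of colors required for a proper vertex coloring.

1, 2, 3, 4, 5 form a clique, so at least 5 colors are needed.
5 colors suffice: color red → {1}; color blue → {2}; color green → {5, 6}; color yellow → {3}; color purple → {4}. Each edge has distinct colors on its endpoints.

5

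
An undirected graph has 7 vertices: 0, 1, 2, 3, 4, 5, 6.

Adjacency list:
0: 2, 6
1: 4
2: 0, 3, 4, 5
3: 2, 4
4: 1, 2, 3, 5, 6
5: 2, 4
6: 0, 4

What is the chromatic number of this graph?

3

2, 4, 5 are pairwise adjacent, so at least 3 colors are needed.
3 colors suffice: 0=a, 1=b, 2=b, 3=c, 4=a, 5=c, 6=b. Every edge joins two different colors.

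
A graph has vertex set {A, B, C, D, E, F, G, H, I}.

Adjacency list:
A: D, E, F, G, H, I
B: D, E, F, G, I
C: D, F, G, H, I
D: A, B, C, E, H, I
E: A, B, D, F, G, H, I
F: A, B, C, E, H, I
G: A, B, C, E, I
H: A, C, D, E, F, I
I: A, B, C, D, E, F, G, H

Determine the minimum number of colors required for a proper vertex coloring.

A, D, E, H, I are mutually adjacent (a clique of size 5), so at least 5 colors are needed.
One proper 5-coloring: A=yellow, B=yellow, C=blue, D=green, E=blue, F=green, G=green, H=purple, I=red. Each edge has distinct colors on its endpoints.

5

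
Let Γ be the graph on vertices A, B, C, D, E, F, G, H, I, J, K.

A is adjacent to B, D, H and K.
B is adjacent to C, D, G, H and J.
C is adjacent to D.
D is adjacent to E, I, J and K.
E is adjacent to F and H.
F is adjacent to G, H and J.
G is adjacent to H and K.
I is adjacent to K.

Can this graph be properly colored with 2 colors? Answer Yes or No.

D, I, K are mutually adjacent, so at least 3 colors are needed.
So 2 colors are not enough.

No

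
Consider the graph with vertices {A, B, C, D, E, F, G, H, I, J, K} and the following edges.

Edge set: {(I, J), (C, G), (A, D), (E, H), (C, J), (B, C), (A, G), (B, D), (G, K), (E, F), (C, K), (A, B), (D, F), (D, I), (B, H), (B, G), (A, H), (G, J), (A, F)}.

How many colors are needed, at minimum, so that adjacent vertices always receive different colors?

3

A, B, H are pairwise adjacent, so at least 3 colors are needed.
3 colors suffice: A=3, B=1, C=3, D=2, E=3, F=1, G=2, H=2, I=3, J=1, K=1. Every edge joins two different colors.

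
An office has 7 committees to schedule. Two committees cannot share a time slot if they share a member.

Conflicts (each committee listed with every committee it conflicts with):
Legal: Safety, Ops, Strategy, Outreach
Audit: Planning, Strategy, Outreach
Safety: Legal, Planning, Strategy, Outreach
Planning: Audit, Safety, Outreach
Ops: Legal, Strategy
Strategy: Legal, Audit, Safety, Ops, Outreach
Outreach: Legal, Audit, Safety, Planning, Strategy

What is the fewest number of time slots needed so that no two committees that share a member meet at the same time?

Legal, Safety, Strategy, Outreach are mutually in conflict, so at least 4 time slots are needed.
4 time slots suffice: time slot 1 → {Planning, Strategy}; time slot 2 → {Ops, Outreach}; time slot 3 → {Legal, Audit}; time slot 4 → {Safety}. Each listed conflict is separated.

4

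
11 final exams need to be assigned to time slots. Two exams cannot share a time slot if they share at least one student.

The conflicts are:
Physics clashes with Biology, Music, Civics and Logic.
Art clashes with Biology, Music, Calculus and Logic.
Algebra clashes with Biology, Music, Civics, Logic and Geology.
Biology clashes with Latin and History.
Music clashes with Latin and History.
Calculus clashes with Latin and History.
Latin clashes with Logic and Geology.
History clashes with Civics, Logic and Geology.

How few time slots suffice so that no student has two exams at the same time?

Algebra and Logic conflict, so at least 2 time slots are needed.
2 time slots suffice: time slot 1 → {Physics, Art, Algebra, Latin, History}; time slot 2 → {Biology, Music, Calculus, Civics, Logic, Geology}. Every pair that conflicts lands in different time slots.

2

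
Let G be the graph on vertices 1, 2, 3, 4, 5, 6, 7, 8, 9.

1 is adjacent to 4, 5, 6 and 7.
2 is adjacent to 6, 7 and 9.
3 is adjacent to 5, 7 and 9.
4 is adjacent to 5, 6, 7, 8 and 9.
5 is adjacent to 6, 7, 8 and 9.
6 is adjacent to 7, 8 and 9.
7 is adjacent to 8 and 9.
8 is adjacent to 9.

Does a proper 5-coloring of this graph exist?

4, 5, 6, 7, 8, 9 are pairwise adjacent (a clique of size 6), so at least 6 colors are needed.
So 5 colors are not enough.

No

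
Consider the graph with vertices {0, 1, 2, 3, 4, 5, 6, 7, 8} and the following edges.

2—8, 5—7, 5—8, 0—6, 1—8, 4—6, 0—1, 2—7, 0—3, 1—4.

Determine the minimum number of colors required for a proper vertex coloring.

2 and 8 are adjacent, so at least 2 colors are needed.
2 colors suffice: color a → {0, 4, 7, 8}; color b → {1, 2, 3, 5, 6}. No two adjacent vertices share a color.

2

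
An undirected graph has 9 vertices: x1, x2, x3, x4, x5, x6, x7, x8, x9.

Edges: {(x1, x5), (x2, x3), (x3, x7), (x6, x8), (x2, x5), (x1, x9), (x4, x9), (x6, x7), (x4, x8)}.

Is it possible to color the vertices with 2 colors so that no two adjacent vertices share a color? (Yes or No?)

The cycle x4-x8-x6-x7-x3-x2-x5-x1-x9-x4 has odd length 9, so it cannot be 2-colored; at least 3 colors are needed.
So 2 colors are not enough.

No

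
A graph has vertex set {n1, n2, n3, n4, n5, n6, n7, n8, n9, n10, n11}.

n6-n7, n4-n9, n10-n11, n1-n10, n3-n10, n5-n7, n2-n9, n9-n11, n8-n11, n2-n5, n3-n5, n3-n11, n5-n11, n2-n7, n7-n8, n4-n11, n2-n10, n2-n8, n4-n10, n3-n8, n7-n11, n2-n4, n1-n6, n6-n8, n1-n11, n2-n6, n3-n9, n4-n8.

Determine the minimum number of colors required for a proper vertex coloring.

n2, n6, n7, n8 form a clique, so at least 4 colors are needed.
A valid assignment using 4 colors: n1=3, n2=1, n3=3, n4=3, n5=2, n6=4, n7=3, n8=2, n9=2, n10=2, n11=1. No two adjacent vertices share a color.

4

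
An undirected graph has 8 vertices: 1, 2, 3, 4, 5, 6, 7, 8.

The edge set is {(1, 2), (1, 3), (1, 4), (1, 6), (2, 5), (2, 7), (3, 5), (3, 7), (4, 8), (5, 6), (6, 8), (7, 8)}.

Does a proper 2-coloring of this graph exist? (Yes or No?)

No

The cycle 8-7-2-5-6-8 has odd length 5, so it cannot be 2-colored; at least 3 colors are needed.
So 2 colors are not enough.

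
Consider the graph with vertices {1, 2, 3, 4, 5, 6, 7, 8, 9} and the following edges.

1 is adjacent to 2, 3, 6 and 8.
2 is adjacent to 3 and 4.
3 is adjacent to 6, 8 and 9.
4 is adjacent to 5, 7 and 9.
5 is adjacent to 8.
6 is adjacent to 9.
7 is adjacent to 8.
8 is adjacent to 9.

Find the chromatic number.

3

1, 2, 3 are mutually adjacent, so at least 3 colors are needed.
3 colors suffice: 1=green, 2=blue, 3=red, 4=red, 5=green, 6=blue, 7=green, 8=blue, 9=green. Every edge joins two different colors.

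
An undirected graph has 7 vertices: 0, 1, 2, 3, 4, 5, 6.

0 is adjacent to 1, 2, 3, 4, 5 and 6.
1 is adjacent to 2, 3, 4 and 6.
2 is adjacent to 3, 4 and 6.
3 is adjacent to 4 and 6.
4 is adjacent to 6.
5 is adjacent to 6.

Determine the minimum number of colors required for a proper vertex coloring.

0, 1, 2, 3, 4, 6 are pairwise adjacent (a clique of size 6), so at least 6 colors are needed.
6 colors suffice: color a → {6}; color b → {0}; color c → {3, 5}; color d → {1}; color e → {4}; color f → {2}. Each edge has distinct colors on its endpoints.

6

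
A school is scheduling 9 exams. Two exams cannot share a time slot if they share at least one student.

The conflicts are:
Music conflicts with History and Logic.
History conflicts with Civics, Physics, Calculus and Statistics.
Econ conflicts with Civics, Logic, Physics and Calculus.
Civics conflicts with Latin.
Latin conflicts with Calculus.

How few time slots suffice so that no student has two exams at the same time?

The cycle Music-History-Calculus-Econ-Logic-Music has odd length 5, so it cannot be 2-colored; at least 3 time slots are needed.
3 time slots suffice: time slot 1 → {History, Econ, Latin}; time slot 2 → {Civics, Logic, Physics, Calculus, Statistics}; time slot 3 → {Music}. Each listed conflict is separated.

3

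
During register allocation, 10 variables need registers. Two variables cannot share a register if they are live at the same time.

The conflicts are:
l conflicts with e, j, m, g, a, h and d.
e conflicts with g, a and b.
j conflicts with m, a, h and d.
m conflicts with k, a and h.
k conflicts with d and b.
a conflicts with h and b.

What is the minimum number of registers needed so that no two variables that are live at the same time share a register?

5

l, j, m, a, h are mutually in conflict, so at least 5 registers are needed.
Using 5 registers: l=1, e=3, j=3, m=4, g=2, k=1, a=2, h=5, d=2, b=4. No two conflicting variables share a register.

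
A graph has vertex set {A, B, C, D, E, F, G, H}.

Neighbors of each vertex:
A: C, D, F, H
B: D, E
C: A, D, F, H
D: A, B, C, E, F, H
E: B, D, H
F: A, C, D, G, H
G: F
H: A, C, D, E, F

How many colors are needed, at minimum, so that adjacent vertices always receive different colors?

5

A, C, D, F, H are pairwise adjacent (a clique of size 5), so at least 5 colors are needed.
A valid assignment using 5 colors: A=5, B=3, C=4, D=1, E=2, F=2, G=1, H=3. No two adjacent vertices share a color.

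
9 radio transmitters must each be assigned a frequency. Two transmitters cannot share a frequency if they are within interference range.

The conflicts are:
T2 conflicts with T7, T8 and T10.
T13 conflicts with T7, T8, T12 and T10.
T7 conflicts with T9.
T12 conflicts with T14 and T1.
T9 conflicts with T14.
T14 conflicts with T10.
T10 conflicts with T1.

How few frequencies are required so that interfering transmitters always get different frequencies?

3

The cycle T9-T14-T10-T2-T7-T9 has odd length 5, so it cannot be 2-colored; at least 3 frequencies are needed.
Using 3 frequencies: T2=2, T13=2, T7=1, T8=1, T12=1, T9=3, T14=2, T10=1, T1=2. Each listed conflict is separated.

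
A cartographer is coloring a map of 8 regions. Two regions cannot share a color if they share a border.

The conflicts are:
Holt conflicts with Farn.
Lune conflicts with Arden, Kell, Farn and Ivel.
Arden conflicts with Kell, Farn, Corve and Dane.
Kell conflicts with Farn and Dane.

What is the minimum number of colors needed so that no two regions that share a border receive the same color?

4

Lune, Arden, Kell, Farn pairwise conflict, so at least 4 colors are needed.
4 colors suffice: Holt=1, Lune=3, Arden=1, Kell=2, Farn=4, Corve=2, Dane=3, Ivel=1. Each listed conflict is separated.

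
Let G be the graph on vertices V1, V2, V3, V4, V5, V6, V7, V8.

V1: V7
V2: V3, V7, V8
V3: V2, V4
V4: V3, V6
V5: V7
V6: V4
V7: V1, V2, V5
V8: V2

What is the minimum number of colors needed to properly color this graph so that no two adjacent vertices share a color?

2

V5 and V7 are adjacent, so at least 2 colors are needed.
2 colors suffice: color 1 → {V3, V6, V7, V8}; color 2 → {V1, V2, V4, V5}. No two adjacent vertices share a color.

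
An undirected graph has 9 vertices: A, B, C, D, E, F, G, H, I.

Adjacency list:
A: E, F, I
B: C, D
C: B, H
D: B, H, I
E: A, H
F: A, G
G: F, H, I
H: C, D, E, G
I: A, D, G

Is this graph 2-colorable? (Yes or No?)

The cycle G-F-A-E-H-G has odd length 5, so it cannot be 2-colored; at least 3 colors are needed.
So 2 colors are not enough.

No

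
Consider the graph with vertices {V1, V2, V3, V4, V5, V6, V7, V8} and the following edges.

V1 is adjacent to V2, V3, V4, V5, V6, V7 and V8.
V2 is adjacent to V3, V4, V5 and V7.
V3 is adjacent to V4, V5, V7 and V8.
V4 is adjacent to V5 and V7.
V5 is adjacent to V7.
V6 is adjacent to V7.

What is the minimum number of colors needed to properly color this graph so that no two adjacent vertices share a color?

6

V1, V2, V3, V4, V5, V7 are pairwise adjacent (a clique of size 6), so at least 6 colors are needed.
One proper 6-coloring: V1=1, V2=5, V3=3, V4=6, V5=4, V6=3, V7=2, V8=2. No two adjacent vertices share a color.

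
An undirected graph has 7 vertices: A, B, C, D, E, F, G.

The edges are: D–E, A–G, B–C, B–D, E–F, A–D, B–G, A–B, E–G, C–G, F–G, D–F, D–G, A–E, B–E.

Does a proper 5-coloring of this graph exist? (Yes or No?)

Yes

The chromatic number is 5. A, B, D, E, G are mutually adjacent (a clique of size 5), so at least 5 colors are needed.
5 colors suffice: A=5, B=3, C=2, D=4, E=2, F=3, G=1.
That is already a proper 5-coloring.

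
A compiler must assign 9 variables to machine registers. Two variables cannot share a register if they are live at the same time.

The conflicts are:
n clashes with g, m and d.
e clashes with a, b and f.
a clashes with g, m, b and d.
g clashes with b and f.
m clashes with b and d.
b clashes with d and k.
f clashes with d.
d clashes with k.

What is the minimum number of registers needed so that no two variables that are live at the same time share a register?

a, m, b, d pairwise conflict, so at least 4 registers are needed.
4 registers suffice: register 1 → {n, b, f}; register 2 → {e, g, d}; register 3 → {a, k}; register 4 → {m}. No two conflicting variables share a register.

4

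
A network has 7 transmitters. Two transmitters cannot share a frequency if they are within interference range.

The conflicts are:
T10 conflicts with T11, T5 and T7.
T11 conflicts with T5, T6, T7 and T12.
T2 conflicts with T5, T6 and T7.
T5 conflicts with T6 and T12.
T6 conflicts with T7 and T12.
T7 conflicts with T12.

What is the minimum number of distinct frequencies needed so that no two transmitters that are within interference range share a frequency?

4

T11, T6, T7, T12 all conflict with each other, so at least 4 frequencies are needed.
Using 4 frequencies: T10=2, T11=1, T2=1, T5=3, T6=2, T7=3, T12=4. Each listed conflict is separated.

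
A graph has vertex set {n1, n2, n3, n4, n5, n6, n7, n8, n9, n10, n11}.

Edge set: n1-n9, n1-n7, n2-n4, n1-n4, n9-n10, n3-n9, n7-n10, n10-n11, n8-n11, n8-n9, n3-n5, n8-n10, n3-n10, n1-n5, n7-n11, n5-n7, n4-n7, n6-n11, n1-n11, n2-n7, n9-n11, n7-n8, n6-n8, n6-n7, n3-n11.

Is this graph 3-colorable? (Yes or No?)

n6, n7, n8, n11 form a clique, so at least 4 colors are needed.
So 3 colors are not enough.

No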